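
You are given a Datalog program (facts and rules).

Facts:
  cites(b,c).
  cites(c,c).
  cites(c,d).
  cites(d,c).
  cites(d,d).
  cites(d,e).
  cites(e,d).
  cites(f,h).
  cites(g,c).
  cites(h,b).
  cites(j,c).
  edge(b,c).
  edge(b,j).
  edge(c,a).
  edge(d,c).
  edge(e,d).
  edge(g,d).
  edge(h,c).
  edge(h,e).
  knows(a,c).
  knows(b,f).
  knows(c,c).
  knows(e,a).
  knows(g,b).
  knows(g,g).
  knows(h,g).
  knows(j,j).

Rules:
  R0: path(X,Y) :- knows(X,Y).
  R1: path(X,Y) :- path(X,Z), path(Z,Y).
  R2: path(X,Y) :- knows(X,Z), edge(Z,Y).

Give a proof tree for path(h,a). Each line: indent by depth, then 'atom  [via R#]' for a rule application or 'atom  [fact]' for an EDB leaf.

path(h,a)  [via R1]
  path(h,c)  [via R1]
    path(h,g)  [via R0]
      knows(h,g)  [fact]
    path(g,c)  [via R2]
      knows(g,b)  [fact]
      edge(b,c)  [fact]
  path(c,a)  [via R2]
    knows(c,c)  [fact]
    edge(c,a)  [fact]

round 1: derive path(a,c) via R0 from knows(a,c)
round 1: derive path(b,f) via R0 from knows(b,f)
round 1: derive path(c,c) via R0 from knows(c,c)
round 1: derive path(e,a) via R0 from knows(e,a)
round 1: derive path(g,b) via R0 from knows(g,b)
round 1: derive path(g,g) via R0 from knows(g,g)
round 1: derive path(h,g) via R0 from knows(h,g)
round 1: derive path(j,j) via R0 from knows(j,j)
round 1: derive path(a,a) via R2 from knows(a,c), edge(c,a)
round 1: derive path(c,a) via R2 from knows(c,c), edge(c,a)
round 1: derive path(g,c) via R2 from knows(g,b), edge(b,c)
round 1: derive path(g,d) via R2 from knows(g,g), edge(g,d)
round 1: derive path(g,j) via R2 from knows(g,b), edge(b,j)
round 1: derive path(h,d) via R2 from knows(h,g), edge(g,d)
round 2: derive path(e,c) via R1 from path(e,a), path(a,c)
round 2: derive path(g,a) via R1 from path(g,c), path(c,a)
round 2: derive path(g,f) via R1 from path(g,b), path(b,f)
round 2: derive path(h,b) via R1 from path(h,g), path(g,b)
round 2: derive path(h,c) via R1 from path(h,g), path(g,c)
round 2: derive path(h,j) via R1 from path(h,g), path(g,j)
round 3: derive path(h,a) via R1 from path(h,c), path(c,a)
round 3: derive path(h,f) via R1 from path(h,b), path(b,f)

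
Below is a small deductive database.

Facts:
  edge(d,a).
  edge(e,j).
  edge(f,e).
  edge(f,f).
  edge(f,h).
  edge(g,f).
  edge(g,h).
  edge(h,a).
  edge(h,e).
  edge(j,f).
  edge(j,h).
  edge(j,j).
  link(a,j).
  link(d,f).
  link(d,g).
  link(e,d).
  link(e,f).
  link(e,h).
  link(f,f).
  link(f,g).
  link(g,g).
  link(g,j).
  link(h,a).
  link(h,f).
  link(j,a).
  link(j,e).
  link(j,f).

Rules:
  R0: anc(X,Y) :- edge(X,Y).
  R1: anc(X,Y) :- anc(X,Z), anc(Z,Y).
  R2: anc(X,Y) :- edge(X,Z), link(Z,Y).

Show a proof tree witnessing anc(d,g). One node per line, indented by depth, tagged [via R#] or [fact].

round 1: derive anc(d,a) via R0 from edge(d,a)
round 1: derive anc(e,j) via R0 from edge(e,j)
round 1: derive anc(f,e) via R0 from edge(f,e)
round 1: derive anc(f,f) via R0 from edge(f,f)
round 1: derive anc(f,h) via R0 from edge(f,h)
round 1: derive anc(g,f) via R0 from edge(g,f)
round 1: derive anc(g,h) via R0 from edge(g,h)
round 1: derive anc(h,a) via R0 from edge(h,a)
round 1: derive anc(h,e) via R0 from edge(h,e)
round 1: derive anc(j,f) via R0 from edge(j,f)
round 1: derive anc(j,h) via R0 from edge(j,h)
round 1: derive anc(j,j) via R0 from edge(j,j)
round 1: derive anc(d,j) via R2 from edge(d,a), link(a,j)
round 1: derive anc(e,a) via R2 from edge(e,j), link(j,a)
round 1: derive anc(e,e) via R2 from edge(e,j), link(j,e)
round 1: derive anc(e,f) via R2 from edge(e,j), link(j,f)
round 1: derive anc(f,a) via R2 from edge(f,h), link(h,a)
round 1: derive anc(f,d) via R2 from edge(f,e), link(e,d)
round 1: derive anc(f,g) via R2 from edge(f,f), link(f,g)
round 1: derive anc(g,a) via R2 from edge(g,h), link(h,a)
round 1: derive anc(g,g) via R2 from edge(g,f), link(f,g)
round 1: derive anc(h,d) via R2 from edge(h,e), link(e,d)
round 1: derive anc(h,f) via R2 from edge(h,e), link(e,f)
round 1: derive anc(h,h) via R2 from edge(h,e), link(e,h)
round 1: derive anc(h,j) via R2 from edge(h,a), link(a,j)
round 1: derive anc(j,a) via R2 from edge(j,h), link(h,a)
round 1: derive anc(j,e) via R2 from edge(j,j), link(j,e)
round 1: derive anc(j,g) via R2 from edge(j,f), link(f,g)
round 2: derive anc(d,e) via R1 from anc(d,j), anc(j,e)
round 2: derive anc(d,f) via R1 from anc(d,j), anc(j,f)
round 2: derive anc(d,g) via R1 from anc(d,j), anc(j,g)
round 2: derive anc(d,h) via R1 from anc(d,j), anc(j,h)
round 2: derive anc(e,d) via R1 from anc(e,f), anc(f,d)
round 2: derive anc(e,g) via R1 from anc(e,f), anc(f,g)
round 2: derive anc(e,h) via R1 from anc(e,f), anc(f,h)
round 2: derive anc(f,j) via R1 from anc(f,d), anc(d,j)
round 2: derive anc(g,d) via R1 from anc(g,f), anc(f,d)
round 2: derive anc(g,e) via R1 from anc(g,f), anc(f,e)
round 2: derive anc(g,j) via R1 from anc(g,h), anc(h,j)
round 2: derive anc(h,g) via R1 from anc(h,f), anc(f,g)
round 2: derive anc(j,d) via R1 from anc(j,f), anc(f,d)
round 3: derive anc(d,d) via R1 from anc(d,e), anc(e,d)

anc(d,g)  [via R1]
  anc(d,j)  [via R2]
    edge(d,a)  [fact]
    link(a,j)  [fact]
  anc(j,g)  [via R2]
    edge(j,f)  [fact]
    link(f,g)  [fact]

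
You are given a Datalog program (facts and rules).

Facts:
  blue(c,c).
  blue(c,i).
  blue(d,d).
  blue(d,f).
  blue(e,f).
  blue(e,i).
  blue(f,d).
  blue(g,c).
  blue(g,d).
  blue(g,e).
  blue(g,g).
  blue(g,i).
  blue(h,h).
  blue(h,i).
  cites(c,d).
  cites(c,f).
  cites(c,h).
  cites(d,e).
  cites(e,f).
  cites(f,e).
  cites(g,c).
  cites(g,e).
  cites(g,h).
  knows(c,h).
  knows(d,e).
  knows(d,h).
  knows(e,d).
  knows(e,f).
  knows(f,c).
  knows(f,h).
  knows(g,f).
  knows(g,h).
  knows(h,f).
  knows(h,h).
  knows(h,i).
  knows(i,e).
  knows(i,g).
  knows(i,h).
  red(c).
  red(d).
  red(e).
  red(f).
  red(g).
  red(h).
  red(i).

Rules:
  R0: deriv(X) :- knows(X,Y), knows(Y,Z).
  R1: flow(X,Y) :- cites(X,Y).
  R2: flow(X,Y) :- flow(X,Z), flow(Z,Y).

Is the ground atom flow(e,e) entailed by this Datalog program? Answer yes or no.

round 1: derive flow(c,d) via R1 from cites(c,d)
round 1: derive flow(c,f) via R1 from cites(c,f)
round 1: derive flow(c,h) via R1 from cites(c,h)
round 1: derive flow(d,e) via R1 from cites(d,e)
round 1: derive flow(e,f) via R1 from cites(e,f)
round 1: derive flow(f,e) via R1 from cites(f,e)
round 1: derive flow(g,c) via R1 from cites(g,c)
round 1: derive flow(g,e) via R1 from cites(g,e)
round 1: derive flow(g,h) via R1 from cites(g,h)
round 2: derive flow(c,e) via R2 from flow(c,d), flow(d,e)
round 2: derive flow(d,f) via R2 from flow(d,e), flow(e,f)
round 2: derive flow(e,e) via R2 from flow(e,f), flow(f,e)
round 2: derive flow(f,f) via R2 from flow(f,e), flow(e,f)
round 2: derive flow(g,d) via R2 from flow(g,c), flow(c,d)
round 2: derive flow(g,f) via R2 from flow(g,c), flow(c,f)

yes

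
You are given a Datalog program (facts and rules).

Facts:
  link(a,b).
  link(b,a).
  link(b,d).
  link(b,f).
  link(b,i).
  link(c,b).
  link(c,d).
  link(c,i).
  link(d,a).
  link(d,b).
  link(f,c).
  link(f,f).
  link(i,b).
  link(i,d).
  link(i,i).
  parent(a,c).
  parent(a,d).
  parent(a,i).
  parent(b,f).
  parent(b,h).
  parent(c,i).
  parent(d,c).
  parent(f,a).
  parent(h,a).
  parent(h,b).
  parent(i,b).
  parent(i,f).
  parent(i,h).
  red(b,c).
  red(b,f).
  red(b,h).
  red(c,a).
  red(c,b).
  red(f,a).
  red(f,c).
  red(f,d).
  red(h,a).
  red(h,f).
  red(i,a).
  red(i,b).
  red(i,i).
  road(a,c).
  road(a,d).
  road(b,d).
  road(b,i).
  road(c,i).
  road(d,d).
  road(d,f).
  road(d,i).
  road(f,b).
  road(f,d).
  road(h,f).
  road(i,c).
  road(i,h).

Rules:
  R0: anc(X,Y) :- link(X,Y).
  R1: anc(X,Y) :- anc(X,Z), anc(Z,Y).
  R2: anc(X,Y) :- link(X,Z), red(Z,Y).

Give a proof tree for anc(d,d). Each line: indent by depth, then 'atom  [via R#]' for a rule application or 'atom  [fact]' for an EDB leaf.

round 1: derive anc(a,b) via R0 from link(a,b)
round 1: derive anc(b,a) via R0 from link(b,a)
round 1: derive anc(b,d) via R0 from link(b,d)
round 1: derive anc(b,f) via R0 from link(b,f)
round 1: derive anc(b,i) via R0 from link(b,i)
round 1: derive anc(c,b) via R0 from link(c,b)
round 1: derive anc(c,d) via R0 from link(c,d)
round 1: derive anc(c,i) via R0 from link(c,i)
round 1: derive anc(d,a) via R0 from link(d,a)
round 1: derive anc(d,b) via R0 from link(d,b)
round 1: derive anc(f,c) via R0 from link(f,c)
round 1: derive anc(f,f) via R0 from link(f,f)
round 1: derive anc(i,b) via R0 from link(i,b)
round 1: derive anc(i,d) via R0 from link(i,d)
round 1: derive anc(i,i) via R0 from link(i,i)
round 1: derive anc(a,c) via R2 from link(a,b), red(b,c)
round 1: derive anc(a,f) via R2 from link(a,b), red(b,f)
round 1: derive anc(a,h) via R2 from link(a,b), red(b,h)
round 1: derive anc(b,b) via R2 from link(b,i), red(i,b)
round 1: derive anc(b,c) via R2 from link(b,f), red(f,c)
round 1: derive anc(c,a) via R2 from link(c,i), red(i,a)
round 1: derive anc(c,c) via R2 from link(c,b), red(b,c)
round 1: derive anc(c,f) via R2 from link(c,b), red(b,f)
round 1: derive anc(c,h) via R2 from link(c,b), red(b,h)
round 1: derive anc(d,c) via R2 from link(d,b), red(b,c)
round 1: derive anc(d,f) via R2 from link(d,b), red(b,f)
round 1: derive anc(d,h) via R2 from link(d,b), red(b,h)
round 1: derive anc(f,a) via R2 from link(f,c), red(c,a)
round 1: derive anc(f,b) via R2 from link(f,c), red(c,b)
round 1: derive anc(f,d) via R2 from link(f,f), red(f,d)
round 1: derive anc(i,a) via R2 from link(i,i), red(i,a)
round 1: derive anc(i,c) via R2 from link(i,b), red(b,c)
round 1: derive anc(i,f) via R2 from link(i,b), red(b,f)
round 1: derive anc(i,h) via R2 from link(i,b), red(b,h)
round 2: derive anc(a,a) via R1 from anc(a,b), anc(b,a)
round 2: derive anc(a,d) via R1 from anc(a,b), anc(b,d)
round 2: derive anc(a,i) via R1 from anc(a,b), anc(b,i)
round 2: derive anc(b,h) via R1 from anc(b,a), anc(a,h)
round 2: derive anc(d,d) via R1 from anc(d,b), anc(b,d)
round 2: derive anc(d,i) via R1 from anc(d,b), anc(b,i)
round 2: derive anc(f,h) via R1 from anc(f,a), anc(a,h)
round 2: derive anc(f,i) via R1 from anc(f,b), anc(b,i)

anc(d,d)  [via R1]
  anc(d,b)  [via R0]
    link(d,b)  [fact]
  anc(b,d)  [via R0]
    link(b,d)  [fact]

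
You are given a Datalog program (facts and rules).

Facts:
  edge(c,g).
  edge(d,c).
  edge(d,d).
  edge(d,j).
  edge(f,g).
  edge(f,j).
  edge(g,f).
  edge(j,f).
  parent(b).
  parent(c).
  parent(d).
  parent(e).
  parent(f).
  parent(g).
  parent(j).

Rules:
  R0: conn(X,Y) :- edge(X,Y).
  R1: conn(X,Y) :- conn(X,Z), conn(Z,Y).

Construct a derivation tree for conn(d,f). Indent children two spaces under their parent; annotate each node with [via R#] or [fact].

round 1: derive conn(c,g) via R0 from edge(c,g)
round 1: derive conn(d,c) via R0 from edge(d,c)
round 1: derive conn(d,d) via R0 from edge(d,d)
round 1: derive conn(d,j) via R0 from edge(d,j)
round 1: derive conn(f,g) via R0 from edge(f,g)
round 1: derive conn(f,j) via R0 from edge(f,j)
round 1: derive conn(g,f) via R0 from edge(g,f)
round 1: derive conn(j,f) via R0 from edge(j,f)
round 2: derive conn(c,f) via R1 from conn(c,g), conn(g,f)
round 2: derive conn(d,f) via R1 from conn(d,j), conn(j,f)
round 2: derive conn(d,g) via R1 from conn(d,c), conn(c,g)
round 2: derive conn(f,f) via R1 from conn(f,g), conn(g,f)
round 2: derive conn(g,g) via R1 from conn(g,f), conn(f,g)
round 2: derive conn(g,j) via R1 from conn(g,f), conn(f,j)
round 2: derive conn(j,g) via R1 from conn(j,f), conn(f,g)
round 2: derive conn(j,j) via R1 from conn(j,f), conn(f,j)
round 3: derive conn(c,j) via R1 from conn(c,f), conn(f,j)

conn(d,f)  [via R1]
  conn(d,j)  [via R0]
    edge(d,j)  [fact]
  conn(j,f)  [via R0]
    edge(j,f)  [fact]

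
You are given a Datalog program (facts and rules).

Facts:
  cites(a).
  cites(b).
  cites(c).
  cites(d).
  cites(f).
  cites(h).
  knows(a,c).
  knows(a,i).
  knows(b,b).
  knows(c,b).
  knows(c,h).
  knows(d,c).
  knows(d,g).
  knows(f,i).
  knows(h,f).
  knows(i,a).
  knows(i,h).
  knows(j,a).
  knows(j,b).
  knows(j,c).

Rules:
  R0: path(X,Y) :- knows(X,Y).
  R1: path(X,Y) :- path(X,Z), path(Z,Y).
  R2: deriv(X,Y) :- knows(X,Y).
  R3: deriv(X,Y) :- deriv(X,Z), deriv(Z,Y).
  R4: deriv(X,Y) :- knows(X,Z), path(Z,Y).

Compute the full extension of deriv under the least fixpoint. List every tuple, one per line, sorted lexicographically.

deriv(a,a)
deriv(a,b)
deriv(a,c)
deriv(a,f)
deriv(a,h)
deriv(a,i)
deriv(b,b)
deriv(c,a)
deriv(c,b)
deriv(c,c)
deriv(c,f)
deriv(c,h)
deriv(c,i)
deriv(d,a)
deriv(d,b)
deriv(d,c)
deriv(d,f)
deriv(d,g)
deriv(d,h)
deriv(d,i)
deriv(f,a)
deriv(f,b)
deriv(f,c)
deriv(f,f)
deriv(f,h)
deriv(f,i)
deriv(h,a)
deriv(h,b)
deriv(h,c)
deriv(h,f)
deriv(h,h)
deriv(h,i)
deriv(i,a)
deriv(i,b)
deriv(i,c)
deriv(i,f)
deriv(i,h)
deriv(i,i)
deriv(j,a)
deriv(j,b)
deriv(j,c)
deriv(j,f)
deriv(j,h)
deriv(j,i)

round 1: derive path(a,c) via R0 from knows(a,c)
round 1: derive path(a,i) via R0 from knows(a,i)
round 1: derive path(b,b) via R0 from knows(b,b)
round 1: derive path(c,b) via R0 from knows(c,b)
round 1: derive path(c,h) via R0 from knows(c,h)
round 1: derive path(d,c) via R0 from knows(d,c)
round 1: derive path(d,g) via R0 from knows(d,g)
round 1: derive path(f,i) via R0 from knows(f,i)
round 1: derive path(h,f) via R0 from knows(h,f)
round 1: derive path(i,a) via R0 from knows(i,a)
round 1: derive path(i,h) via R0 from knows(i,h)
round 1: derive path(j,a) via R0 from knows(j,a)
round 1: derive path(j,b) via R0 from knows(j,b)
round 1: derive path(j,c) via R0 from knows(j,c)
round 1: derive deriv(a,c) via R2 from knows(a,c)
round 1: derive deriv(a,i) via R2 from knows(a,i)
round 1: derive deriv(b,b) via R2 from knows(b,b)
round 1: derive deriv(c,b) via R2 from knows(c,b)
round 1: derive deriv(c,h) via R2 from knows(c,h)
round 1: derive deriv(d,c) via R2 from knows(d,c)
round 1: derive deriv(d,g) via R2 from knows(d,g)
round 1: derive deriv(f,i) via R2 from knows(f,i)
round 1: derive deriv(h,f) via R2 from knows(h,f)
round 1: derive deriv(i,a) via R2 from knows(i,a)
round 1: derive deriv(i,h) via R2 from knows(i,h)
round 1: derive deriv(j,a) via R2 from knows(j,a)
round 1: derive deriv(j,b) via R2 from knows(j,b)
round 1: derive deriv(j,c) via R2 from knows(j,c)
round 2: derive path(a,a) via R1 from path(a,i), path(i,a)
round 2: derive path(a,b) via R1 from path(a,c), path(c,b)
round 2: derive path(a,h) via R1 from path(a,c), path(c,h)
round 2: derive path(c,f) via R1 from path(c,h), path(h,f)
round 2: derive path(d,b) via R1 from path(d,c), path(c,b)
round 2: derive path(d,h) via R1 from path(d,c), path(c,h)
round 2: derive path(f,a) via R1 from path(f,i), path(i,a)
round 2: derive path(f,h) via R1 from path(f,i), path(i,h)
round 2: derive path(h,i) via R1 from path(h,f), path(f,i)
round 2: derive path(i,c) via R1 from path(i,a), path(a,c)
round 2: derive path(i,f) via R1 from path(i,h), path(h,f)
round 2: derive path(i,i) via R1 from path(i,a), path(a,i)
round 2: derive path(j,h) via R1 from path(j,c), path(c,h)
round 2: derive path(j,i) via R1 from path(j,a), path(a,i)
round 2: derive deriv(a,a) via R3 from deriv(a,i), deriv(i,a)
round 2: derive deriv(a,b) via R3 from deriv(a,c), deriv(c,b)
round 2: derive deriv(a,h) via R3 from deriv(a,c), deriv(c,h)
round 2: derive deriv(c,f) via R3 from deriv(c,h), deriv(h,f)
round 2: derive deriv(d,b) via R3 from deriv(d,c), deriv(c,b)
round 2: derive deriv(d,h) via R3 from deriv(d,c), deriv(c,h)
round 2: derive deriv(f,a) via R3 from deriv(f,i), deriv(i,a)
round 2: derive deriv(f,h) via R3 from deriv(f,i), deriv(i,h)
round 2: derive deriv(h,i) via R3 from deriv(h,f), deriv(f,i)
round 2: derive deriv(i,c) via R3 from deriv(i,a), deriv(a,c)
round 2: derive deriv(i,f) via R3 from deriv(i,h), deriv(h,f)
round 2: derive deriv(i,i) via R3 from deriv(i,a), deriv(a,i)
round 2: derive deriv(j,h) via R3 from deriv(j,c), deriv(c,h)
round 2: derive deriv(j,i) via R3 from deriv(j,a), deriv(a,i)
round 3: derive path(a,f) via R1 from path(a,c), path(c,f)
round 3: derive path(c,a) via R1 from path(c,f), path(f,a)
round 3: derive path(c,i) via R1 from path(c,f), path(f,i)
round 3: derive path(d,f) via R1 from path(d,c), path(c,f)
round 3: derive path(d,i) via R1 from path(d,h), path(h,i)
round 3: derive path(f,b) via R1 from path(f,a), path(a,b)
round 3: derive path(f,c) via R1 from path(f,a), path(a,c)
round 3: derive path(f,f) via R1 from path(f,h), path(h,f)
round 3: derive path(h,a) via R1 from path(h,f), path(f,a)
round 3: derive path(h,c) via R1 from path(h,i), path(i,c)
round 3: derive path(h,h) via R1 from path(h,f), path(f,h)
round 3: derive path(i,b) via R1 from path(i,a), path(a,b)
round 3: derive path(j,f) via R1 from path(j,c), path(c,f)
round 3: derive deriv(a,f) via R3 from deriv(a,c), deriv(c,f)
round 3: derive deriv(c,a) via R3 from deriv(c,f), deriv(f,a)
round 3: derive deriv(c,i) via R3 from deriv(c,f), deriv(f,i)
round 3: derive deriv(d,f) via R3 from deriv(d,c), deriv(c,f)
round 3: derive deriv(d,i) via R3 from deriv(d,h), deriv(h,i)
round 3: derive deriv(f,b) via R3 from deriv(f,a), deriv(a,b)
round 3: derive deriv(f,c) via R3 from deriv(f,a), deriv(a,c)
round 3: derive deriv(f,f) via R3 from deriv(f,h), deriv(h,f)
round 3: derive deriv(h,a) via R3 from deriv(h,f), deriv(f,a)
round 3: derive deriv(h,c) via R3 from deriv(h,i), deriv(i,c)
round 3: derive deriv(h,h) via R3 from deriv(h,f), deriv(f,h)
round 3: derive deriv(i,b) via R3 from deriv(i,a), deriv(a,b)
round 3: derive deriv(j,f) via R3 from deriv(j,c), deriv(c,f)
round 4: derive path(c,c) via R1 from path(c,a), path(a,c)
round 4: derive path(d,a) via R1 from path(d,c), path(c,a)
round 4: derive path(h,b) via R1 from path(h,a), path(a,b)
round 4: derive deriv(c,c) via R3 from deriv(c,a), deriv(a,c)
round 4: derive deriv(d,a) via R3 from deriv(d,c), deriv(c,a)
round 4: derive deriv(h,b) via R3 from deriv(h,a), deriv(a,b)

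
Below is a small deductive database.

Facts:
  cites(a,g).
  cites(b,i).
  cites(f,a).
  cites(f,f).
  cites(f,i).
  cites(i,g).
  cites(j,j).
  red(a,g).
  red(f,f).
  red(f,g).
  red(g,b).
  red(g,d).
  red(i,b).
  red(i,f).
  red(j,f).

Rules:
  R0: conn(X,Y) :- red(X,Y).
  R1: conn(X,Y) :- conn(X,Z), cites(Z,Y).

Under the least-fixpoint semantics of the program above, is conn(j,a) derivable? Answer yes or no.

yes

round 1: derive conn(a,g) via R0 from red(a,g)
round 1: derive conn(f,f) via R0 from red(f,f)
round 1: derive conn(f,g) via R0 from red(f,g)
round 1: derive conn(g,b) via R0 from red(g,b)
round 1: derive conn(g,d) via R0 from red(g,d)
round 1: derive conn(i,b) via R0 from red(i,b)
round 1: derive conn(i,f) via R0 from red(i,f)
round 1: derive conn(j,f) via R0 from red(j,f)
round 2: derive conn(f,a) via R1 from conn(f,f), cites(f,a)
round 2: derive conn(f,i) via R1 from conn(f,f), cites(f,i)
round 2: derive conn(g,i) via R1 from conn(g,b), cites(b,i)
round 2: derive conn(i,a) via R1 from conn(i,f), cites(f,a)
round 2: derive conn(i,i) via R1 from conn(i,b), cites(b,i)
round 2: derive conn(j,a) via R1 from conn(j,f), cites(f,a)
round 2: derive conn(j,i) via R1 from conn(j,f), cites(f,i)
round 3: derive conn(g,g) via R1 from conn(g,i), cites(i,g)
round 3: derive conn(i,g) via R1 from conn(i,a), cites(a,g)
round 3: derive conn(j,g) via R1 from conn(j,a), cites(a,g)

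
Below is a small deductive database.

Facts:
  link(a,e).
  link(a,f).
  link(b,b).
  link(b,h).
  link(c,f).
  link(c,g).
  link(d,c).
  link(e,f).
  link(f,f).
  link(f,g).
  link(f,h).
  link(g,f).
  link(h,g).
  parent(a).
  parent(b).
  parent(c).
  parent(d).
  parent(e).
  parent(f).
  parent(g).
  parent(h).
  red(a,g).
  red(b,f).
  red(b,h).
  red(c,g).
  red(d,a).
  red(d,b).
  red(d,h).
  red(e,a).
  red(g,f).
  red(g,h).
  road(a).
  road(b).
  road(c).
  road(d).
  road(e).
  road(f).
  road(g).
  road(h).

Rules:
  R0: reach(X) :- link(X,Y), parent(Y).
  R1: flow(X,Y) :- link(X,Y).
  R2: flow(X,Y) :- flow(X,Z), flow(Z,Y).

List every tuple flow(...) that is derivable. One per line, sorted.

round 1: derive flow(a,e) via R1 from link(a,e)
round 1: derive flow(a,f) via R1 from link(a,f)
round 1: derive flow(b,b) via R1 from link(b,b)
round 1: derive flow(b,h) via R1 from link(b,h)
round 1: derive flow(c,f) via R1 from link(c,f)
round 1: derive flow(c,g) via R1 from link(c,g)
round 1: derive flow(d,c) via R1 from link(d,c)
round 1: derive flow(e,f) via R1 from link(e,f)
round 1: derive flow(f,f) via R1 from link(f,f)
round 1: derive flow(f,g) via R1 from link(f,g)
round 1: derive flow(f,h) via R1 from link(f,h)
round 1: derive flow(g,f) via R1 from link(g,f)
round 1: derive flow(h,g) via R1 from link(h,g)
round 2: derive flow(a,g) via R2 from flow(a,f), flow(f,g)
round 2: derive flow(a,h) via R2 from flow(a,f), flow(f,h)
round 2: derive flow(b,g) via R2 from flow(b,h), flow(h,g)
round 2: derive flow(c,h) via R2 from flow(c,f), flow(f,h)
round 2: derive flow(d,f) via R2 from flow(d,c), flow(c,f)
round 2: derive flow(d,g) via R2 from flow(d,c), flow(c,g)
round 2: derive flow(e,g) via R2 from flow(e,f), flow(f,g)
round 2: derive flow(e,h) via R2 from flow(e,f), flow(f,h)
round 2: derive flow(g,g) via R2 from flow(g,f), flow(f,g)
round 2: derive flow(g,h) via R2 from flow(g,f), flow(f,h)
round 2: derive flow(h,f) via R2 from flow(h,g), flow(g,f)
round 3: derive flow(b,f) via R2 from flow(b,g), flow(g,f)
round 3: derive flow(d,h) via R2 from flow(d,c), flow(c,h)
round 3: derive flow(h,h) via R2 from flow(h,f), flow(f,h)

flow(a,e)
flow(a,f)
flow(a,g)
flow(a,h)
flow(b,b)
flow(b,f)
flow(b,g)
flow(b,h)
flow(c,f)
flow(c,g)
flow(c,h)
flow(d,c)
flow(d,f)
flow(d,g)
flow(d,h)
flow(e,f)
flow(e,g)
flow(e,h)
flow(f,f)
flow(f,g)
flow(f,h)
flow(g,f)
flow(g,g)
flow(g,h)
flow(h,f)
flow(h,g)
flow(h,h)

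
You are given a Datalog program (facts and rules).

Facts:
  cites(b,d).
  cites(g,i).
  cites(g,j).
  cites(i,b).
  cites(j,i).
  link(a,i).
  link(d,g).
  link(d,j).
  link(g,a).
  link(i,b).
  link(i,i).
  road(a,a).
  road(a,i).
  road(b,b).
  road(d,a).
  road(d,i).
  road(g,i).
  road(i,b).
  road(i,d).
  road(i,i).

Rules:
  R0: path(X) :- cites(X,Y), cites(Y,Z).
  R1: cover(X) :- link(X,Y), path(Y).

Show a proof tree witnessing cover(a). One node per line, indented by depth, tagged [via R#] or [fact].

cover(a)  [via R1]
  link(a,i)  [fact]
  path(i)  [via R0]
    cites(i,b)  [fact]
    cites(b,d)  [fact]

round 1: derive path(g) via R0 from cites(g,i), cites(i,b)
round 1: derive path(i) via R0 from cites(i,b), cites(b,d)
round 1: derive path(j) via R0 from cites(j,i), cites(i,b)
round 2: derive cover(a) via R1 from link(a,i), path(i)
round 2: derive cover(d) via R1 from link(d,g), path(g)
round 2: derive cover(i) via R1 from link(i,i), path(i)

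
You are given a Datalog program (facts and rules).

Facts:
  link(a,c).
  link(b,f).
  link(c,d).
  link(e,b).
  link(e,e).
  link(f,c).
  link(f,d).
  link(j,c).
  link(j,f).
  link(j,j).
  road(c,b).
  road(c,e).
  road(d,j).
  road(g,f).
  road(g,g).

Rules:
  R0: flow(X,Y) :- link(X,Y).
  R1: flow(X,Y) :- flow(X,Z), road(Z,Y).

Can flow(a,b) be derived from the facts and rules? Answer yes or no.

yes

round 1: derive flow(a,c) via R0 from link(a,c)
round 1: derive flow(b,f) via R0 from link(b,f)
round 1: derive flow(c,d) via R0 from link(c,d)
round 1: derive flow(e,b) via R0 from link(e,b)
round 1: derive flow(e,e) via R0 from link(e,e)
round 1: derive flow(f,c) via R0 from link(f,c)
round 1: derive flow(f,d) via R0 from link(f,d)
round 1: derive flow(j,c) via R0 from link(j,c)
round 1: derive flow(j,f) via R0 from link(j,f)
round 1: derive flow(j,j) via R0 from link(j,j)
round 2: derive flow(a,b) via R1 from flow(a,c), road(c,b)
round 2: derive flow(a,e) via R1 from flow(a,c), road(c,e)
round 2: derive flow(c,j) via R1 from flow(c,d), road(d,j)
round 2: derive flow(f,b) via R1 from flow(f,c), road(c,b)
round 2: derive flow(f,e) via R1 from flow(f,c), road(c,e)
round 2: derive flow(f,j) via R1 from flow(f,d), road(d,j)
round 2: derive flow(j,b) via R1 from flow(j,c), road(c,b)
round 2: derive flow(j,e) via R1 from flow(j,c), road(c,e)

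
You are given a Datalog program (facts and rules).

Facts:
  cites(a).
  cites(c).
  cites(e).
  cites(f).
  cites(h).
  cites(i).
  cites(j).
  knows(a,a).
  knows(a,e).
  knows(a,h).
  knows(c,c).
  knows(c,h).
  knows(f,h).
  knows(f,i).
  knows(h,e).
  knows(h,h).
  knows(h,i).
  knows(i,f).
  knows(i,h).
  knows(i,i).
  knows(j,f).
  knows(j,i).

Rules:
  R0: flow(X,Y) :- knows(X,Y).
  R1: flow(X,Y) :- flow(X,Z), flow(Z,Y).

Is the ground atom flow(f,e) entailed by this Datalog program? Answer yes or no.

yes

round 1: derive flow(a,a) via R0 from knows(a,a)
round 1: derive flow(a,e) via R0 from knows(a,e)
round 1: derive flow(a,h) via R0 from knows(a,h)
round 1: derive flow(c,c) via R0 from knows(c,c)
round 1: derive flow(c,h) via R0 from knows(c,h)
round 1: derive flow(f,h) via R0 from knows(f,h)
round 1: derive flow(f,i) via R0 from knows(f,i)
round 1: derive flow(h,e) via R0 from knows(h,e)
round 1: derive flow(h,h) via R0 from knows(h,h)
round 1: derive flow(h,i) via R0 from knows(h,i)
round 1: derive flow(i,f) via R0 from knows(i,f)
round 1: derive flow(i,h) via R0 from knows(i,h)
round 1: derive flow(i,i) via R0 from knows(i,i)
round 1: derive flow(j,f) via R0 from knows(j,f)
round 1: derive flow(j,i) via R0 from knows(j,i)
round 2: derive flow(a,i) via R1 from flow(a,h), flow(h,i)
round 2: derive flow(c,e) via R1 from flow(c,h), flow(h,e)
round 2: derive flow(c,i) via R1 from flow(c,h), flow(h,i)
round 2: derive flow(f,e) via R1 from flow(f,h), flow(h,e)
round 2: derive flow(f,f) via R1 from flow(f,i), flow(i,f)
round 2: derive flow(h,f) via R1 from flow(h,i), flow(i,f)
round 2: derive flow(i,e) via R1 from flow(i,h), flow(h,e)
round 2: derive flow(j,h) via R1 from flow(j,f), flow(f,h)
round 3: derive flow(a,f) via R1 from flow(a,h), flow(h,f)
round 3: derive flow(c,f) via R1 from flow(c,h), flow(h,f)
round 3: derive flow(j,e) via R1 from flow(j,f), flow(f,e)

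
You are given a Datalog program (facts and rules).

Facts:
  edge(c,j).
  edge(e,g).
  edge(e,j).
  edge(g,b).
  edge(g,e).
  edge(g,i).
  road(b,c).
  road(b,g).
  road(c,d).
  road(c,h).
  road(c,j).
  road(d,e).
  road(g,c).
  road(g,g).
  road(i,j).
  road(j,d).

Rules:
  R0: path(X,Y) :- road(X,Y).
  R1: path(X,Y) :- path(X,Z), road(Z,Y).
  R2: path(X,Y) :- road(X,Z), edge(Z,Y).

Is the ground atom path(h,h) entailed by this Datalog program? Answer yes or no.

no

round 1: derive path(b,c) via R0 from road(b,c)
round 1: derive path(b,g) via R0 from road(b,g)
round 1: derive path(c,d) via R0 from road(c,d)
round 1: derive path(c,h) via R0 from road(c,h)
round 1: derive path(c,j) via R0 from road(c,j)
round 1: derive path(d,e) via R0 from road(d,e)
round 1: derive path(g,c) via R0 from road(g,c)
round 1: derive path(g,g) via R0 from road(g,g)
round 1: derive path(i,j) via R0 from road(i,j)
round 1: derive path(j,d) via R0 from road(j,d)
round 1: derive path(b,b) via R2 from road(b,g), edge(g,b)
round 1: derive path(b,e) via R2 from road(b,g), edge(g,e)
round 1: derive path(b,i) via R2 from road(b,g), edge(g,i)
round 1: derive path(b,j) via R2 from road(b,c), edge(c,j)
round 1: derive path(d,g) via R2 from road(d,e), edge(e,g)
round 1: derive path(d,j) via R2 from road(d,e), edge(e,j)
round 1: derive path(g,b) via R2 from road(g,g), edge(g,b)
round 1: derive path(g,e) via R2 from road(g,g), edge(g,e)
round 1: derive path(g,i) via R2 from road(g,g), edge(g,i)
round 1: derive path(g,j) via R2 from road(g,c), edge(c,j)
round 2: derive path(b,d) via R1 from path(b,c), road(c,d)
round 2: derive path(b,h) via R1 from path(b,c), road(c,h)
round 2: derive path(c,e) via R1 from path(c,d), road(d,e)
round 2: derive path(d,c) via R1 from path(d,g), road(g,c)
round 2: derive path(d,d) via R1 from path(d,j), road(j,d)
round 2: derive path(g,d) via R1 from path(g,c), road(c,d)
round 2: derive path(g,h) via R1 from path(g,c), road(c,h)
round 2: derive path(i,d) via R1 from path(i,j), road(j,d)
round 2: derive path(j,e) via R1 from path(j,d), road(d,e)
round 3: derive path(d,h) via R1 from path(d,c), road(c,h)
round 3: derive path(i,e) via R1 from path(i,d), road(d,e)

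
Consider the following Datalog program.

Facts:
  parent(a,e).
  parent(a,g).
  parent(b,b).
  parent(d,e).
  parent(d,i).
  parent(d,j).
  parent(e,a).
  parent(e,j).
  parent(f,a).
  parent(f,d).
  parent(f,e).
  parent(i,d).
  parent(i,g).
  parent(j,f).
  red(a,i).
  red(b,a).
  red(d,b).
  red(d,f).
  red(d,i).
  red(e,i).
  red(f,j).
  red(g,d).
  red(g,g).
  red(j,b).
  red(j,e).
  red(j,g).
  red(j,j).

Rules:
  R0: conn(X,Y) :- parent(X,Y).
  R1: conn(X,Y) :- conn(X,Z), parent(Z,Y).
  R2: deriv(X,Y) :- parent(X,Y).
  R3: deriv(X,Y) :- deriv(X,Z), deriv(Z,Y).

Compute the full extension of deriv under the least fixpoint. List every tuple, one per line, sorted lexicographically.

round 1: derive deriv(a,e) via R2 from parent(a,e)
round 1: derive deriv(a,g) via R2 from parent(a,g)
round 1: derive deriv(b,b) via R2 from parent(b,b)
round 1: derive deriv(d,e) via R2 from parent(d,e)
round 1: derive deriv(d,i) via R2 from parent(d,i)
round 1: derive deriv(d,j) via R2 from parent(d,j)
round 1: derive deriv(e,a) via R2 from parent(e,a)
round 1: derive deriv(e,j) via R2 from parent(e,j)
round 1: derive deriv(f,a) via R2 from parent(f,a)
round 1: derive deriv(f,d) via R2 from parent(f,d)
round 1: derive deriv(f,e) via R2 from parent(f,e)
round 1: derive deriv(i,d) via R2 from parent(i,d)
round 1: derive deriv(i,g) via R2 from parent(i,g)
round 1: derive deriv(j,f) via R2 from parent(j,f)
round 2: derive deriv(a,a) via R3 from deriv(a,e), deriv(e,a)
round 2: derive deriv(a,j) via R3 from deriv(a,e), deriv(e,j)
round 2: derive deriv(d,a) via R3 from deriv(d,e), deriv(e,a)
round 2: derive deriv(d,d) via R3 from deriv(d,i), deriv(i,d)
round 2: derive deriv(d,f) via R3 from deriv(d,j), deriv(j,f)
round 2: derive deriv(d,g) via R3 from deriv(d,i), deriv(i,g)
round 2: derive deriv(e,e) via R3 from deriv(e,a), deriv(a,e)
round 2: derive deriv(e,f) via R3 from deriv(e,j), deriv(j,f)
round 2: derive deriv(e,g) via R3 from deriv(e,a), deriv(a,g)
round 2: derive deriv(f,g) via R3 from deriv(f,a), deriv(a,g)
round 2: derive deriv(f,i) via R3 from deriv(f,d), deriv(d,i)
round 2: derive deriv(f,j) via R3 from deriv(f,d), deriv(d,j)
round 2: derive deriv(i,e) via R3 from deriv(i,d), deriv(d,e)
round 2: derive deriv(i,i) via R3 from deriv(i,d), deriv(d,i)
round 2: derive deriv(i,j) via R3 from deriv(i,d), deriv(d,j)
round 2: derive deriv(j,a) via R3 from deriv(j,f), deriv(f,a)
round 2: derive deriv(j,d) via R3 from deriv(j,f), deriv(f,d)
round 2: derive deriv(j,e) via R3 from deriv(j,f), deriv(f,e)
round 3: derive deriv(a,d) via R3 from deriv(a,j), deriv(j,d)
round 3: derive deriv(a,f) via R3 from deriv(a,e), deriv(e,f)
round 3: derive deriv(e,d) via R3 from deriv(e,f), deriv(f,d)
round 3: derive deriv(e,i) via R3 from deriv(e,f), deriv(f,i)
round 3: derive deriv(f,f) via R3 from deriv(f,d), deriv(d,f)
round 3: derive deriv(i,a) via R3 from deriv(i,d), deriv(d,a)
round 3: derive deriv(i,f) via R3 from deriv(i,d), deriv(d,f)
round 3: derive deriv(j,g) via R3 from deriv(j,a), deriv(a,g)
round 3: derive deriv(j,i) via R3 from deriv(j,d), deriv(d,i)
round 3: derive deriv(j,j) via R3 from deriv(j,a), deriv(a,j)
round 4: derive deriv(a,i) via R3 from deriv(a,d), deriv(d,i)

deriv(a,a)
deriv(a,d)
deriv(a,e)
deriv(a,f)
deriv(a,g)
deriv(a,i)
deriv(a,j)
deriv(b,b)
deriv(d,a)
deriv(d,d)
deriv(d,e)
deriv(d,f)
deriv(d,g)
deriv(d,i)
deriv(d,j)
deriv(e,a)
deriv(e,d)
deriv(e,e)
deriv(e,f)
deriv(e,g)
deriv(e,i)
deriv(e,j)
deriv(f,a)
deriv(f,d)
deriv(f,e)
deriv(f,f)
deriv(f,g)
deriv(f,i)
deriv(f,j)
deriv(i,a)
deriv(i,d)
deriv(i,e)
deriv(i,f)
deriv(i,g)
deriv(i,i)
deriv(i,j)
deriv(j,a)
deriv(j,d)
deriv(j,e)
deriv(j,f)
deriv(j,g)
deriv(j,i)
deriv(j,j)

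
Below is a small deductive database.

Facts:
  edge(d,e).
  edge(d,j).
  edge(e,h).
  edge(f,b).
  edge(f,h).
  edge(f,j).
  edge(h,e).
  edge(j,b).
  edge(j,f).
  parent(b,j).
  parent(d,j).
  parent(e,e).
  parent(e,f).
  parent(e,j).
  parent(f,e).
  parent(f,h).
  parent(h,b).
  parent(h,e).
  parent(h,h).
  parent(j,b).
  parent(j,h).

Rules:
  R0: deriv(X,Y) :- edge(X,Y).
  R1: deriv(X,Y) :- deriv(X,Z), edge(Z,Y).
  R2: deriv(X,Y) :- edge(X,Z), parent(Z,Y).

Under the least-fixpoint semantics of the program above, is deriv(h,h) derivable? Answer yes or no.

yes

round 1: derive deriv(d,e) via R0 from edge(d,e)
round 1: derive deriv(d,j) via R0 from edge(d,j)
round 1: derive deriv(e,h) via R0 from edge(e,h)
round 1: derive deriv(f,b) via R0 from edge(f,b)
round 1: derive deriv(f,h) via R0 from edge(f,h)
round 1: derive deriv(f,j) via R0 from edge(f,j)
round 1: derive deriv(h,e) via R0 from edge(h,e)
round 1: derive deriv(j,b) via R0 from edge(j,b)
round 1: derive deriv(j,f) via R0 from edge(j,f)
round 1: derive deriv(d,b) via R2 from edge(d,j), parent(j,b)
round 1: derive deriv(d,f) via R2 from edge(d,e), parent(e,f)
round 1: derive deriv(d,h) via R2 from edge(d,j), parent(j,h)
round 1: derive deriv(e,b) via R2 from edge(e,h), parent(h,b)
round 1: derive deriv(e,e) via R2 from edge(e,h), parent(h,e)
round 1: derive deriv(f,e) via R2 from edge(f,h), parent(h,e)
round 1: derive deriv(h,f) via R2 from edge(h,e), parent(e,f)
round 1: derive deriv(h,j) via R2 from edge(h,e), parent(e,j)
round 1: derive deriv(j,e) via R2 from edge(j,f), parent(f,e)
round 1: derive deriv(j,h) via R2 from edge(j,f), parent(f,h)
round 1: derive deriv(j,j) via R2 from edge(j,b), parent(b,j)
round 2: derive deriv(f,f) via R1 from deriv(f,j), edge(j,f)
round 2: derive deriv(h,b) via R1 from deriv(h,f), edge(f,b)
round 2: derive deriv(h,h) via R1 from deriv(h,e), edge(e,h)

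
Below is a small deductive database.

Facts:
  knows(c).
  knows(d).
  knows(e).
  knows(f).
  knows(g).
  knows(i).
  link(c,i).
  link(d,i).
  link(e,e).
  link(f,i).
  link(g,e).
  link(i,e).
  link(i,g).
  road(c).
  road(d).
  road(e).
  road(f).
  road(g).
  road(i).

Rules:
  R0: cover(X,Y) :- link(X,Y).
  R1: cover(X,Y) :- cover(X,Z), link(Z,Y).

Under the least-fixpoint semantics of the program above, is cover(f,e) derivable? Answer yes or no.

yes

round 1: derive cover(c,i) via R0 from link(c,i)
round 1: derive cover(d,i) via R0 from link(d,i)
round 1: derive cover(e,e) via R0 from link(e,e)
round 1: derive cover(f,i) via R0 from link(f,i)
round 1: derive cover(g,e) via R0 from link(g,e)
round 1: derive cover(i,e) via R0 from link(i,e)
round 1: derive cover(i,g) via R0 from link(i,g)
round 2: derive cover(c,e) via R1 from cover(c,i), link(i,e)
round 2: derive cover(c,g) via R1 from cover(c,i), link(i,g)
round 2: derive cover(d,e) via R1 from cover(d,i), link(i,e)
round 2: derive cover(d,g) via R1 from cover(d,i), link(i,g)
round 2: derive cover(f,e) via R1 from cover(f,i), link(i,e)
round 2: derive cover(f,g) via R1 from cover(f,i), link(i,g)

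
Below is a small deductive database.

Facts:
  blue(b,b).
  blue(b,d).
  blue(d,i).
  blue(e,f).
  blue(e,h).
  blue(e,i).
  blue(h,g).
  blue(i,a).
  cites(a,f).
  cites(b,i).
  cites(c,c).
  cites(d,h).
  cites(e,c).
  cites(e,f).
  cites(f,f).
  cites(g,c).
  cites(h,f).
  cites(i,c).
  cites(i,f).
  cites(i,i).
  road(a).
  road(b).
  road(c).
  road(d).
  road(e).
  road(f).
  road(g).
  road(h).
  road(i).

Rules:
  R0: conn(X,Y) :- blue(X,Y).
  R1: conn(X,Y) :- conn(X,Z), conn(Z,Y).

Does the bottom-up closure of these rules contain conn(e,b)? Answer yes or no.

round 1: derive conn(b,b) via R0 from blue(b,b)
round 1: derive conn(b,d) via R0 from blue(b,d)
round 1: derive conn(d,i) via R0 from blue(d,i)
round 1: derive conn(e,f) via R0 from blue(e,f)
round 1: derive conn(e,h) via R0 from blue(e,h)
round 1: derive conn(e,i) via R0 from blue(e,i)
round 1: derive conn(h,g) via R0 from blue(h,g)
round 1: derive conn(i,a) via R0 from blue(i,a)
round 2: derive conn(b,i) via R1 from conn(b,d), conn(d,i)
round 2: derive conn(d,a) via R1 from conn(d,i), conn(i,a)
round 2: derive conn(e,a) via R1 from conn(e,i), conn(i,a)
round 2: derive conn(e,g) via R1 from conn(e,h), conn(h,g)
round 3: derive conn(b,a) via R1 from conn(b,d), conn(d,a)

no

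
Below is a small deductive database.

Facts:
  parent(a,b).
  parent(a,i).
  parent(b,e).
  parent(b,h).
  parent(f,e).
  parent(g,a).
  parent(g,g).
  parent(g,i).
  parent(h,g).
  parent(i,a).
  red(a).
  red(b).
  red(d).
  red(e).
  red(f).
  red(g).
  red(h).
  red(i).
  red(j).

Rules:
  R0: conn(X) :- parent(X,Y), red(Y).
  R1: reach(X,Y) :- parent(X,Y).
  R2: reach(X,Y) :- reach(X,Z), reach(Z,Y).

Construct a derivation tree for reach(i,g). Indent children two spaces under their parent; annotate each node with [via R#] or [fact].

round 1: derive reach(a,b) via R1 from parent(a,b)
round 1: derive reach(a,i) via R1 from parent(a,i)
round 1: derive reach(b,e) via R1 from parent(b,e)
round 1: derive reach(b,h) via R1 from parent(b,h)
round 1: derive reach(f,e) via R1 from parent(f,e)
round 1: derive reach(g,a) via R1 from parent(g,a)
round 1: derive reach(g,g) via R1 from parent(g,g)
round 1: derive reach(g,i) via R1 from parent(g,i)
round 1: derive reach(h,g) via R1 from parent(h,g)
round 1: derive reach(i,a) via R1 from parent(i,a)
round 2: derive reach(a,a) via R2 from reach(a,i), reach(i,a)
round 2: derive reach(a,e) via R2 from reach(a,b), reach(b,e)
round 2: derive reach(a,h) via R2 from reach(a,b), reach(b,h)
round 2: derive reach(b,g) via R2 from reach(b,h), reach(h,g)
round 2: derive reach(g,b) via R2 from reach(g,a), reach(a,b)
round 2: derive reach(h,a) via R2 from reach(h,g), reach(g,a)
round 2: derive reach(h,i) via R2 from reach(h,g), reach(g,i)
round 2: derive reach(i,b) via R2 from reach(i,a), reach(a,b)
round 2: derive reach(i,i) via R2 from reach(i,a), reach(a,i)
round 3: derive reach(a,g) via R2 from reach(a,b), reach(b,g)
round 3: derive reach(b,a) via R2 from reach(b,g), reach(g,a)
round 3: derive reach(b,b) via R2 from reach(b,g), reach(g,b)
round 3: derive reach(b,i) via R2 from reach(b,g), reach(g,i)
round 3: derive reach(g,e) via R2 from reach(g,a), reach(a,e)
round 3: derive reach(g,h) via R2 from reach(g,a), reach(a,h)
round 3: derive reach(h,b) via R2 from reach(h,a), reach(a,b)
round 3: derive reach(h,e) via R2 from reach(h,a), reach(a,e)
round 3: derive reach(h,h) via R2 from reach(h,a), reach(a,h)
round 3: derive reach(i,e) via R2 from reach(i,a), reach(a,e)
round 3: derive reach(i,g) via R2 from reach(i,b), reach(b,g)
round 3: derive reach(i,h) via R2 from reach(i,a), reach(a,h)

reach(i,g)  [via R2]
  reach(i,b)  [via R2]
    reach(i,a)  [via R1]
      parent(i,a)  [fact]
    reach(a,b)  [via R1]
      parent(a,b)  [fact]
  reach(b,g)  [via R2]
    reach(b,h)  [via R1]
      parent(b,h)  [fact]
    reach(h,g)  [via R1]
      parent(h,g)  [fact]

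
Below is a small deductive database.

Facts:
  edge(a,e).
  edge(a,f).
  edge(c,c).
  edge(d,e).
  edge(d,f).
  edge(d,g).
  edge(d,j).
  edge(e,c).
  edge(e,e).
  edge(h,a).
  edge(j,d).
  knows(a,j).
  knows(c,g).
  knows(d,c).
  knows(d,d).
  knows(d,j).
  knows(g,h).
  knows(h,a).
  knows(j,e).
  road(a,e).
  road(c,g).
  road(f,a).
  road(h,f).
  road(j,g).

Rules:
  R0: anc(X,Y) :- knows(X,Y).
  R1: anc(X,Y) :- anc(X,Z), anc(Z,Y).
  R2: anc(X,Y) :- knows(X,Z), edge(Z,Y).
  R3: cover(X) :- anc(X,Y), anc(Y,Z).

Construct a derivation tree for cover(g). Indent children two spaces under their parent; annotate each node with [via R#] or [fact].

cover(g)  [via R3]
  anc(g,a)  [via R2]
    knows(g,h)  [fact]
    edge(h,a)  [fact]
  anc(a,d)  [via R2]
    knows(a,j)  [fact]
    edge(j,d)  [fact]

round 1: derive anc(a,j) via R0 from knows(a,j)
round 1: derive anc(c,g) via R0 from knows(c,g)
round 1: derive anc(d,c) via R0 from knows(d,c)
round 1: derive anc(d,d) via R0 from knows(d,d)
round 1: derive anc(d,j) via R0 from knows(d,j)
round 1: derive anc(g,h) via R0 from knows(g,h)
round 1: derive anc(h,a) via R0 from knows(h,a)
round 1: derive anc(j,e) via R0 from knows(j,e)
round 1: derive anc(a,d) via R2 from knows(a,j), edge(j,d)
round 1: derive anc(d,e) via R2 from knows(d,d), edge(d,e)
round 1: derive anc(d,f) via R2 from knows(d,d), edge(d,f)
round 1: derive anc(d,g) via R2 from knows(d,d), edge(d,g)
round 1: derive anc(g,a) via R2 from knows(g,h), edge(h,a)
round 1: derive anc(h,e) via R2 from knows(h,a), edge(a,e)
round 1: derive anc(h,f) via R2 from knows(h,a), edge(a,f)
round 1: derive anc(j,c) via R2 from knows(j,e), edge(e,c)
round 2: derive anc(a,c) via R1 from anc(a,d), anc(d,c)
round 2: derive anc(a,e) via R1 from anc(a,d), anc(d,e)
round 2: derive anc(a,f) via R1 from anc(a,d), anc(d,f)
round 2: derive anc(a,g) via R1 from anc(a,d), anc(d,g)
round 2: derive anc(c,a) via R1 from anc(c,g), anc(g,a)
round 2: derive anc(c,h) via R1 from anc(c,g), anc(g,h)
round 2: derive anc(d,a) via R1 from anc(d,g), anc(g,a)
round 2: derive anc(d,h) via R1 from anc(d,g), anc(g,h)
round 2: derive anc(g,d) via R1 from anc(g,a), anc(a,d)
round 2: derive anc(g,e) via R1 from anc(g,h), anc(h,e)
round 2: derive anc(g,f) via R1 from anc(g,h), anc(h,f)
round 2: derive anc(g,j) via R1 from anc(g,a), anc(a,j)
round 2: derive anc(h,d) via R1 from anc(h,a), anc(a,d)
round 2: derive anc(h,j) via R1 from anc(h,a), anc(a,j)
round 2: derive anc(j,g) via R1 from anc(j,c), anc(c,g)
round 2: derive cover(a) via R3 from anc(a,d), anc(d,c)
round 2: derive cover(c) via R3 from anc(c,g), anc(g,a)
round 2: derive cover(d) via R3 from anc(d,c), anc(c,g)
round 2: derive cover(g) via R3 from anc(g,a), anc(a,d)
round 2: derive cover(h) via R3 from anc(h,a), anc(a,d)
round 2: derive cover(j) via R3 from anc(j,c), anc(c,g)
round 3: derive anc(a,a) via R1 from anc(a,c), anc(c,a)
round 3: derive anc(a,h) via R1 from anc(a,c), anc(c,h)
round 3: derive anc(c,c) via R1 from anc(c,a), anc(a,c)
round 3: derive anc(c,d) via R1 from anc(c,a), anc(a,d)
round 3: derive anc(c,e) via R1 from anc(c,a), anc(a,e)
round 3: derive anc(c,f) via R1 from anc(c,a), anc(a,f)
round 3: derive anc(c,j) via R1 from anc(c,a), anc(a,j)
round 3: derive anc(g,c) via R1 from anc(g,a), anc(a,c)
round 3: derive anc(g,g) via R1 from anc(g,a), anc(a,g)
round 3: derive anc(h,c) via R1 from anc(h,a), anc(a,c)
round 3: derive anc(h,g) via R1 from anc(h,a), anc(a,g)
round 3: derive anc(h,h) via R1 from anc(h,d), anc(d,h)
round 3: derive anc(j,a) via R1 from anc(j,c), anc(c,a)
round 3: derive anc(j,d) via R1 from anc(j,g), anc(g,d)
round 3: derive anc(j,f) via R1 from anc(j,g), anc(g,f)
round 3: derive anc(j,h) via R1 from anc(j,c), anc(c,h)
round 3: derive anc(j,j) via R1 from anc(j,g), anc(g,j)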